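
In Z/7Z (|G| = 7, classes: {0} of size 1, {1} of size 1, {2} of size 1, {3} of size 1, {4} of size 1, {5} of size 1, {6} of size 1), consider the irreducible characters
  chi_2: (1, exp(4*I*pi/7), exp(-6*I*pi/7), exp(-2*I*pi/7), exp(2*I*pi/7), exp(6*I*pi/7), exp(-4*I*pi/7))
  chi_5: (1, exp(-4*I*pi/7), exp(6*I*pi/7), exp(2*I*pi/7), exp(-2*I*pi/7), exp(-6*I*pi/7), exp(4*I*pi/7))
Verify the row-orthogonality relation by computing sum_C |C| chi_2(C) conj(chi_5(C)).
Sum = 0; so <chi_2, chi_5> = 0 (distinct irreducibles are orthogonal).

Proof sketch: Compute term by term over conjugacy classes (|C| * chi_2(C) * conj(chi_5(C))):
  1*(1)*conj(1) + 1*(exp(4*I*pi/7))*conj(exp(-4*I*pi/7)) + 1*(exp(-6*I*pi/7))*conj(exp(6*I*pi/7)) + 1*(exp(-2*I*pi/7))*conj(exp(2*I*pi/7)) + 1*(exp(2*I*pi/7))*conj(exp(-2*I*pi/7)) + 1*(exp(6*I*pi/7))*conj(exp(-6*I*pi/7)) + 1*(exp(-4*I*pi/7))*conj(exp(4*I*pi/7))
  = (1) + (exp(-6*I*pi/7)) + (exp(2*I*pi/7)) + (exp(-4*I*pi/7)) + (exp(4*I*pi/7)) + (exp(-2*I*pi/7)) + (exp(6*I*pi/7))
  = 0.
(Exp terms are combined using exp(i*s)*conj(exp(i*t)) = exp(i*(s-t)), and sums of them are collapsed using the identity that for every m > 1 the m distinct m-th roots of unity sum to 0, e.g. 1 + exp(2*I*pi/3) + exp(-2*I*pi/3) = 0.)
Dividing by |G| = 7 gives 0/7 = 0, matching the row-orthogonality relation <chi_2, chi_5> = [chi_2 = chi_5].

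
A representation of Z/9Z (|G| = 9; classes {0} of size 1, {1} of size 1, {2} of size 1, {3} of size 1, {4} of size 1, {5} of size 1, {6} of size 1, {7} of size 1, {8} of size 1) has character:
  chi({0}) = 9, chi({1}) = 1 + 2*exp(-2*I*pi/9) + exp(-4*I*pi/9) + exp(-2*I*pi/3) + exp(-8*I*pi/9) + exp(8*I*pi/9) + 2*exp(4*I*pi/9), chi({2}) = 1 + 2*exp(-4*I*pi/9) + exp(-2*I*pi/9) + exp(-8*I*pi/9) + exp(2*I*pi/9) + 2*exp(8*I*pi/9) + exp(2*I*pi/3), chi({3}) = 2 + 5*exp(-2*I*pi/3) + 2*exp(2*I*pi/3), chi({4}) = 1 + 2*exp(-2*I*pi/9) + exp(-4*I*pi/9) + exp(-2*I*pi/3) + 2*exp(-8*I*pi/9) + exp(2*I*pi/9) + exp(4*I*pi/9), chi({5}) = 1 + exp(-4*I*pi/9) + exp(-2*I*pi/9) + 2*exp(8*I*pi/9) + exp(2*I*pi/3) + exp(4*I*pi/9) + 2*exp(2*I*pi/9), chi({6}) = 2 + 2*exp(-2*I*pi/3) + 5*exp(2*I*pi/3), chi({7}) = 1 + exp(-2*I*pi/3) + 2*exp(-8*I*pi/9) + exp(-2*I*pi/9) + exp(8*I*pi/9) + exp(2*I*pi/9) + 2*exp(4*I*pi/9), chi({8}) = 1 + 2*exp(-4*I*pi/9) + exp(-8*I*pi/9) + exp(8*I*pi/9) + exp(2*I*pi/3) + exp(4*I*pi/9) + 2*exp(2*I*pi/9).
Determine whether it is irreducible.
Not irreducible (reducible): <chi, chi> = 13 > 1.

Why: <chi, chi> = (1/|G|) sum_C |C| * |chi(C)|^2 = (1/9)[1*|9|^2 + 1*|1 + 2*exp(-2*I*pi/9) + exp(-4*I*pi/9) + exp(-2*I*pi/3) + exp(-8*I*pi/9) + exp(8*I*pi/9) + 2*exp(4*I*pi/9)|^2 + 1*|1 + 2*exp(-4*I*pi/9) + exp(-2*I*pi/9) + exp(-8*I*pi/9) + exp(2*I*pi/9) + 2*exp(8*I*pi/9) + exp(2*I*pi/3)|^2 + 1*|2 + 5*exp(-2*I*pi/3) + 2*exp(2*I*pi/3)|^2 + 1*|1 + 2*exp(-2*I*pi/9) + exp(-4*I*pi/9) + exp(-2*I*pi/3) + 2*exp(-8*I*pi/9) + exp(2*I*pi/9) + exp(4*I*pi/9)|^2 + 1*|1 + exp(-4*I*pi/9) + exp(-2*I*pi/9) + 2*exp(8*I*pi/9) + exp(2*I*pi/3) + exp(4*I*pi/9) + 2*exp(2*I*pi/9)|^2 + 1*|2 + 2*exp(-2*I*pi/3) + 5*exp(2*I*pi/3)|^2 + 1*|1 + exp(-2*I*pi/3) + 2*exp(-8*I*pi/9) + exp(-2*I*pi/9) + exp(8*I*pi/9) + exp(2*I*pi/9) + 2*exp(4*I*pi/9)|^2 + 1*|1 + 2*exp(-4*I*pi/9) + exp(-8*I*pi/9) + exp(8*I*pi/9) + exp(2*I*pi/3) + exp(4*I*pi/9) + 2*exp(2*I*pi/9)|^2]
  = (1/9)[(81) + (13 + 9*exp(-4*I*pi/9) + 10*exp(-2*I*pi/3) + 7*exp(-2*I*pi/9) + 8*exp(-8*I*pi/9) + 8*exp(8*I*pi/9) + 7*exp(2*I*pi/9) + 10*exp(2*I*pi/3) + 9*exp(4*I*pi/9)) + (13 + 10*exp(-2*I*pi/3) + 7*exp(-4*I*pi/9) + 8*exp(-2*I*pi/9) + 9*exp(-8*I*pi/9) + 9*exp(8*I*pi/9) + 8*exp(2*I*pi/9) + 7*exp(4*I*pi/9) + 10*exp(2*I*pi/3)) + (9) + (13 + 10*exp(-2*I*pi/3) + 8*exp(-4*I*pi/9) + 9*exp(-2*I*pi/9) + 7*exp(-8*I*pi/9) + 7*exp(8*I*pi/9) + 9*exp(2*I*pi/9) + 8*exp(4*I*pi/9) + 10*exp(2*I*pi/3)) + (13 + 10*exp(-2*I*pi/3) + 8*exp(-4*I*pi/9) + 9*exp(-2*I*pi/9) + 7*exp(-8*I*pi/9) + 7*exp(8*I*pi/9) + 9*exp(2*I*pi/9) + 8*exp(4*I*pi/9) + 10*exp(2*I*pi/3)) + (9) + (13 + 10*exp(-2*I*pi/3) + 7*exp(-4*I*pi/9) + 8*exp(-2*I*pi/9) + 9*exp(-8*I*pi/9) + 9*exp(8*I*pi/9) + 8*exp(2*I*pi/9) + 7*exp(4*I*pi/9) + 10*exp(2*I*pi/3)) + (13 + 9*exp(-4*I*pi/9) + 10*exp(-2*I*pi/3) + 7*exp(-2*I*pi/9) + 8*exp(-8*I*pi/9) + 8*exp(8*I*pi/9) + 7*exp(2*I*pi/9) + 10*exp(2*I*pi/3) + 9*exp(4*I*pi/9))] = 117/9 = 13.
(Exp terms are combined using exp(i*s)*conj(exp(i*t)) = exp(i*(s-t)), and sums of them are collapsed using the identity that for every m > 1 the m distinct m-th roots of unity sum to 0, e.g. 1 + exp(2*I*pi/3) + exp(-2*I*pi/3) = 0.)
A character is irreducible iff <chi, chi> = 1, so this representation is reducible.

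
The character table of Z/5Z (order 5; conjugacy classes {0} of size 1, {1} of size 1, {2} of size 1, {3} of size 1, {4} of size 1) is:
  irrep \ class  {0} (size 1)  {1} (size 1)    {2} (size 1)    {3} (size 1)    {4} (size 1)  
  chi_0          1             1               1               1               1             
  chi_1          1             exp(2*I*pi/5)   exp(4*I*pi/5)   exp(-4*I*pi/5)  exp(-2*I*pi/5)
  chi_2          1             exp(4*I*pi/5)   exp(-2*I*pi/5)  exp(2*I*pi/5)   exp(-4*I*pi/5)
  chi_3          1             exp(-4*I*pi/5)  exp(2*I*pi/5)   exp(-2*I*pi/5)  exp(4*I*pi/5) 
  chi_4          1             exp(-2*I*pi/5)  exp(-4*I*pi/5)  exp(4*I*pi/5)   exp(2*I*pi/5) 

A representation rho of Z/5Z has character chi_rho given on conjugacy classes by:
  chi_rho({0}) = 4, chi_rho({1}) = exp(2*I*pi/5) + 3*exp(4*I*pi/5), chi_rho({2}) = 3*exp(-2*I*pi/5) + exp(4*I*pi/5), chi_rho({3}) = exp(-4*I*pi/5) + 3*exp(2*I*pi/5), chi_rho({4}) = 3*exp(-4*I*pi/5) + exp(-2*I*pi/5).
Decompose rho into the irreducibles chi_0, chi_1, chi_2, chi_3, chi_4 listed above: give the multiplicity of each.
Multiplicities: chi_0: 0, chi_1: 1, chi_2: 3, chi_3: 0, chi_4: 0.

Argument: Use <chi_rho, chi> = (1/|G|) sum_C |C| * chi_rho(C) * conj(chi(C)) with |G| = 5 for each irreducible chi in the table:
  <chi_rho, chi_0> = (1/5)[1*(4)*conj(1) + 1*(exp(2*I*pi/5) + 3*exp(4*I*pi/5))*conj(1) + 1*(3*exp(-2*I*pi/5) + exp(4*I*pi/5))*conj(1) + 1*(exp(-4*I*pi/5) + 3*exp(2*I*pi/5))*conj(1) + 1*(3*exp(-4*I*pi/5) + exp(-2*I*pi/5))*conj(1)]
      = (1/5)[(4) + (exp(2*I*pi/5) + 3*exp(4*I*pi/5)) + (3*exp(-2*I*pi/5) + exp(4*I*pi/5)) + (exp(-4*I*pi/5) + 3*exp(2*I*pi/5)) + (3*exp(-4*I*pi/5) + exp(-2*I*pi/5))] = 0/5 = 0
  <chi_rho, chi_1> = (1/5)[1*(4)*conj(1) + 1*(exp(2*I*pi/5) + 3*exp(4*I*pi/5))*conj(exp(2*I*pi/5)) + 1*(3*exp(-2*I*pi/5) + exp(4*I*pi/5))*conj(exp(4*I*pi/5)) + 1*(exp(-4*I*pi/5) + 3*exp(2*I*pi/5))*conj(exp(-4*I*pi/5)) + 1*(3*exp(-4*I*pi/5) + exp(-2*I*pi/5))*conj(exp(-2*I*pi/5))]
      = (1/5)[(4) + (1 + 3*exp(2*I*pi/5)) + (1 + 3*exp(4*I*pi/5)) + (1 + 3*exp(-4*I*pi/5)) + (1 + 3*exp(-2*I*pi/5))] = 5/5 = 1
  <chi_rho, chi_2> = (1/5)[1*(4)*conj(1) + 1*(exp(2*I*pi/5) + 3*exp(4*I*pi/5))*conj(exp(4*I*pi/5)) + 1*(3*exp(-2*I*pi/5) + exp(4*I*pi/5))*conj(exp(-2*I*pi/5)) + 1*(exp(-4*I*pi/5) + 3*exp(2*I*pi/5))*conj(exp(2*I*pi/5)) + 1*(3*exp(-4*I*pi/5) + exp(-2*I*pi/5))*conj(exp(-4*I*pi/5))]
      = (1/5)[(4) + (3 + exp(-2*I*pi/5)) + (3 + exp(-4*I*pi/5)) + (3 + exp(4*I*pi/5)) + (3 + exp(2*I*pi/5))] = 15/5 = 3
  <chi_rho, chi_3> = (1/5)[1*(4)*conj(1) + 1*(exp(2*I*pi/5) + 3*exp(4*I*pi/5))*conj(exp(-4*I*pi/5)) + 1*(3*exp(-2*I*pi/5) + exp(4*I*pi/5))*conj(exp(2*I*pi/5)) + 1*(exp(-4*I*pi/5) + 3*exp(2*I*pi/5))*conj(exp(-2*I*pi/5)) + 1*(3*exp(-4*I*pi/5) + exp(-2*I*pi/5))*conj(exp(4*I*pi/5))]
      = (1/5)[(4) + (3*exp(-2*I*pi/5) + exp(-4*I*pi/5)) + (3*exp(-4*I*pi/5) + exp(2*I*pi/5)) + (exp(-2*I*pi/5) + 3*exp(4*I*pi/5)) + (exp(4*I*pi/5) + 3*exp(2*I*pi/5))] = 0/5 = 0
  <chi_rho, chi_4> = (1/5)[1*(4)*conj(1) + 1*(exp(2*I*pi/5) + 3*exp(4*I*pi/5))*conj(exp(-2*I*pi/5)) + 1*(3*exp(-2*I*pi/5) + exp(4*I*pi/5))*conj(exp(-4*I*pi/5)) + 1*(exp(-4*I*pi/5) + 3*exp(2*I*pi/5))*conj(exp(4*I*pi/5)) + 1*(3*exp(-4*I*pi/5) + exp(-2*I*pi/5))*conj(exp(2*I*pi/5))]
      = (1/5)[(4) + (3*exp(-4*I*pi/5) + exp(4*I*pi/5)) + (exp(-2*I*pi/5) + 3*exp(2*I*pi/5)) + (3*exp(-2*I*pi/5) + exp(2*I*pi/5)) + (exp(-4*I*pi/5) + 3*exp(4*I*pi/5))] = 0/5 = 0
(Exp terms are combined using exp(i*s)*conj(exp(i*t)) = exp(i*(s-t)), and sums of them are collapsed using the identity that for every m > 1 the m distinct m-th roots of unity sum to 0, e.g. 1 + exp(2*I*pi/3) + exp(-2*I*pi/3) = 0.)
Dimension check: dim(rho) = sum (mult * dim) = 0*1 + 1*1 + 3*1 + 0*1 + 0*1 = 4 = chi_rho(e) = 4.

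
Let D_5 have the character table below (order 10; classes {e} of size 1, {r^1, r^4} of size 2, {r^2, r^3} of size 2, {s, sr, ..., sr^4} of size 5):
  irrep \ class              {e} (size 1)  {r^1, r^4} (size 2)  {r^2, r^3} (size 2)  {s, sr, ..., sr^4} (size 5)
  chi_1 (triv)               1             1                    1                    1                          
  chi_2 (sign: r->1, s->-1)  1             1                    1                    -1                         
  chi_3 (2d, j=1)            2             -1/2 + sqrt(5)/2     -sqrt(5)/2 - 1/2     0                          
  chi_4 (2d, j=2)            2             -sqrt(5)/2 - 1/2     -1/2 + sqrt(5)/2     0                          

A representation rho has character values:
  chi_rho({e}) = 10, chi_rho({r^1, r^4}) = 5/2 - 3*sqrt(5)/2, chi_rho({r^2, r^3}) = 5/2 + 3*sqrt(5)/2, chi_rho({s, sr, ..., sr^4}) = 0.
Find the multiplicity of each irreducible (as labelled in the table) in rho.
Multiplicities: chi_1: 2, chi_2: 2, chi_3: 0, chi_4: 3.

Why: Use <chi_rho, chi> = (1/|G|) sum_C |C| * chi_rho(C) * conj(chi(C)) with |G| = 10 for each irreducible chi in the table:
  <chi_rho, chi_1> = (1/10)[1*(10)*conj(1) + 2*(5/2 - 3*sqrt(5)/2)*conj(1) + 2*(5/2 + 3*sqrt(5)/2)*conj(1) + 5*(0)*conj(1)]
      = (1/10)[(10) + (5 - 3*sqrt(5)) + (5 + 3*sqrt(5)) + (0)] = 20/10 = 2
  <chi_rho, chi_2> = (1/10)[1*(10)*conj(1) + 2*(5/2 - 3*sqrt(5)/2)*conj(1) + 2*(5/2 + 3*sqrt(5)/2)*conj(1) + 5*(0)*conj(-1)]
      = (1/10)[(10) + (5 - 3*sqrt(5)) + (5 + 3*sqrt(5)) + (0)] = 20/10 = 2
  <chi_rho, chi_3> = (1/10)[1*(10)*conj(2) + 2*(5/2 - 3*sqrt(5)/2)*conj(-1/2 + sqrt(5)/2) + 2*(5/2 + 3*sqrt(5)/2)*conj(-sqrt(5)/2 - 1/2) + 5*(0)*conj(0)]
      = (1/10)[(20) + (-10 + 4*sqrt(5)) + (-10 - 4*sqrt(5)) + (0)] = 0/10 = 0
  <chi_rho, chi_4> = (1/10)[1*(10)*conj(2) + 2*(5/2 - 3*sqrt(5)/2)*conj(-sqrt(5)/2 - 1/2) + 2*(5/2 + 3*sqrt(5)/2)*conj(-1/2 + sqrt(5)/2) + 5*(0)*conj(0)]
      = (1/10)[(20) + (5 - sqrt(5)) + (sqrt(5) + 5) + (0)] = 30/10 = 3
Dimension check: dim(rho) = sum (mult * dim) = 2*1 + 2*1 + 0*2 + 3*2 = 10 = chi_rho(e) = 10.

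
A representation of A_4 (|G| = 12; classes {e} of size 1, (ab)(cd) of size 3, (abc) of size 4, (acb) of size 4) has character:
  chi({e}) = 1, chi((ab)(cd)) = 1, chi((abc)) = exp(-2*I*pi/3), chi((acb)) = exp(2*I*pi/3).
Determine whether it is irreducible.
Irreducible: <chi, chi> = 1.

Solution. <chi, chi> = (1/|G|) sum_C |C| * |chi(C)|^2 = (1/12)[1*|1|^2 + 3*|1|^2 + 4*|exp(-2*I*pi/3)|^2 + 4*|exp(2*I*pi/3)|^2]
  = (1/12)[(1) + (3) + (4) + (4)] = 12/12 = 1.
(Exp terms are combined using exp(i*s)*conj(exp(i*t)) = exp(i*(s-t)), and sums of them are collapsed using the identity that for every m > 1 the m distinct m-th roots of unity sum to 0, e.g. 1 + exp(2*I*pi/3) + exp(-2*I*pi/3) = 0.)
A character is irreducible iff <chi, chi> = 1, so this representation is irreducible.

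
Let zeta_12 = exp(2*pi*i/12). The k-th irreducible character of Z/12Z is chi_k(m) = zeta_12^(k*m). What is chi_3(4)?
chi_3(4) = zeta_12^12 = 1

Derivation: chi_3(4) = zeta_12^(3*4) = zeta_12^12. Since zeta_12^12 = 1, this equals zeta_12^0 = exp(2*pi*i*0/12) = 1.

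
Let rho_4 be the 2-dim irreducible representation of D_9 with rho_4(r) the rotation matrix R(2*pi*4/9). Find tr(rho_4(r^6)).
chi_{rho_4}(r^6) = 2*cos(2*pi*4*6/9) = -1

Why: rho_4(r^6) is rotation by angle 2*pi*4*6/9, whose trace is 2*cos(2*pi*4*6/9) = -1.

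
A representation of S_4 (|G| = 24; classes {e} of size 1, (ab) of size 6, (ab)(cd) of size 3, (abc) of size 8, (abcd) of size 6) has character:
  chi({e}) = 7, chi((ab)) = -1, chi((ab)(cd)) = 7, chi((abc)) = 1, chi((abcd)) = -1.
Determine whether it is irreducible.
Not irreducible (reducible): <chi, chi> = 9 > 1.

Explanation: <chi, chi> = (1/|G|) sum_C |C| * |chi(C)|^2 = (1/24)[1*|7|^2 + 6*|-1|^2 + 3*|7|^2 + 8*|1|^2 + 6*|-1|^2]
  = (1/24)[(49) + (6) + (147) + (8) + (6)] = 216/24 = 9.
A character is irreducible iff <chi, chi> = 1, so this representation is reducible.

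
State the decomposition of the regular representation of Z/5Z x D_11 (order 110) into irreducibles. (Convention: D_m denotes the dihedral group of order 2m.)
Each irreducible V_i of dimension d_i appears with multiplicity d_i, i.e. rho_reg = (direct sum over all irreducibles V_i) d_i V_i. The irreducible dimensions for Z/5Z x D_11 are 1, 1, 1, 1, 1, 1, 1, 1, 1, 1, 2, 2, 2, 2, 2, 2, 2, 2, 2, 2, 2, 2, 2, 2, 2, 2, 2, 2, 2, 2, 2, 2, 2, 2, 2: 10 irreducibles of dimension 1, each with multiplicity 1; 25 irreducibles of dimension 2, each with multiplicity 2. Total dimension 10*1*1 + 25*2*2 = 110 = |G|.

Details: General theorem: in the regular representation of a finite group G, each irreducible appears with multiplicity equal to its dimension. Check: dim(rho_reg) = sum d_i^2 = 1 + 1 + 1 + 1 + 1 + 1 + 1 + 1 + 1 + 1 + 4 + 4 + 4 + 4 + 4 + 4 + 4 + 4 + 4 + 4 + 4 + 4 + 4 + 4 + 4 + 4 + 4 + 4 + 4 + 4 + 4 + 4 + 4 + 4 + 4 = 110 = |G|.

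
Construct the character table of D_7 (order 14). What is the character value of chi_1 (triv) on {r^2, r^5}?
Conjugacy classes: {e} of size 1, {r^1, r^6} of size 2, {r^2, r^5} of size 2, {r^3, r^4} of size 2, {s, sr, ..., sr^6} of size 7.
Character table:
  irrep \ class              {e} (size 1)  {r^1, r^6} (size 2)  {r^2, r^5} (size 2)  {r^3, r^4} (size 2)  {s, sr, ..., sr^6} (size 7)
  chi_1 (triv)               1             1                    1                    1                    1                          
  chi_2 (sign: r->1, s->-1)  1             1                    1                    1                    -1                         
  chi_3 (2d, j=1)            2             2*cos(2*pi/7)        -2*cos(3*pi/7)       -2*cos(pi/7)         0                          
  chi_4 (2d, j=2)            2             -2*cos(3*pi/7)       -2*cos(pi/7)         2*cos(2*pi/7)        0                          
  chi_5 (2d, j=3)            2             -2*cos(pi/7)         2*cos(2*pi/7)        -2*cos(3*pi/7)       0                          

Spot check: chi_1 (triv) on {r^2, r^5} = 1.

Why: D_7 has order 2*7 = 14 with 5 conjugacy classes, hence 5 irreducibles. Sum of squared dims 1 + 1 + 4 + 4 + 4 = 14 = |G|. Linear characters come from the abelianisation; the 2-dimensional irreps have character r^k -> 2*cos(2*pi*j*k/7), reflections -> 0.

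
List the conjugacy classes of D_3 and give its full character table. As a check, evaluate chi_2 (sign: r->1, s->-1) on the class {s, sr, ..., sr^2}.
Conjugacy classes: {e} of size 1, {r^1, r^2} of size 2, {s, sr, ..., sr^2} of size 3.
Character table:
  irrep \ class              {e} (size 1)  {r^1, r^2} (size 2)  {s, sr, ..., sr^2} (size 3)
  chi_1 (triv)               1             1                    1                          
  chi_2 (sign: r->1, s->-1)  1             1                    -1                         
  chi_3 (2d, j=1)            2             -1                   0                          

Spot check: chi_2 (sign: r->1, s->-1) on {s, sr, ..., sr^2} = -1.

Reasoning: D_3 has order 2*3 = 6 with 3 conjugacy classes, hence 3 irreducibles. Sum of squared dims 1 + 1 + 4 = 6 = |G|. Linear characters come from the abelianisation; the 2-dimensional irreps have character r^k -> 2*cos(2*pi*j*k/3), reflections -> 0.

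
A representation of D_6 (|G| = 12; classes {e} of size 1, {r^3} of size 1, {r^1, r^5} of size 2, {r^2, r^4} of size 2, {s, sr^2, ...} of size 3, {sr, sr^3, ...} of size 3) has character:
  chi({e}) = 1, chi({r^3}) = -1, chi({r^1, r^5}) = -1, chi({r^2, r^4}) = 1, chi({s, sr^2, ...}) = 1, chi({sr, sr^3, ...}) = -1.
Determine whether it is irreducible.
Irreducible: <chi, chi> = 1.

Justification: <chi, chi> = (1/|G|) sum_C |C| * |chi(C)|^2 = (1/12)[1*|1|^2 + 1*|-1|^2 + 2*|-1|^2 + 2*|1|^2 + 3*|1|^2 + 3*|-1|^2]
  = (1/12)[(1) + (1) + (2) + (2) + (3) + (3)] = 12/12 = 1.
A character is irreducible iff <chi, chi> = 1, so this representation is irreducible.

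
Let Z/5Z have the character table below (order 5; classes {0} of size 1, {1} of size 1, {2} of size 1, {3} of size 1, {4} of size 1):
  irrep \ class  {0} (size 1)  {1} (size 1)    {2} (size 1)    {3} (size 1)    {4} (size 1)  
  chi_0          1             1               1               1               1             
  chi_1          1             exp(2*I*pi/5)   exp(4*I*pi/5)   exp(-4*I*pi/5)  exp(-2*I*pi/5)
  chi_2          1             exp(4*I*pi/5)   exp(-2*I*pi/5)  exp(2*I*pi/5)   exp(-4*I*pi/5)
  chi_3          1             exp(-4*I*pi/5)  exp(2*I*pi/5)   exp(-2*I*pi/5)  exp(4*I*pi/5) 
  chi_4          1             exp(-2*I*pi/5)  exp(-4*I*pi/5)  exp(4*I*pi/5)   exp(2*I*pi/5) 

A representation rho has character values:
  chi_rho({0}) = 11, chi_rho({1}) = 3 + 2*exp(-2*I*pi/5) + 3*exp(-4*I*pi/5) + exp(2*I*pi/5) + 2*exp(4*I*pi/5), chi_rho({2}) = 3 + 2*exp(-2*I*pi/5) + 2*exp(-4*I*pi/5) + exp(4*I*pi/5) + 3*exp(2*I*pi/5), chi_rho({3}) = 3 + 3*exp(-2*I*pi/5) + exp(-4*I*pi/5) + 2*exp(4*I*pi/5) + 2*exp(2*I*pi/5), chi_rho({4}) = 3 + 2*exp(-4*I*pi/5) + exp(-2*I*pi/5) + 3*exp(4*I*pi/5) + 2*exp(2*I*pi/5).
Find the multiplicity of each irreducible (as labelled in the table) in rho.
Multiplicities: chi_0: 3, chi_1: 1, chi_2: 2, chi_3: 3, chi_4: 2.

Justification: Use <chi_rho, chi> = (1/|G|) sum_C |C| * chi_rho(C) * conj(chi(C)) with |G| = 5 for each irreducible chi in the table:
  <chi_rho, chi_0> = (1/5)[1*(11)*conj(1) + 1*(3 + 2*exp(-2*I*pi/5) + 3*exp(-4*I*pi/5) + exp(2*I*pi/5) + 2*exp(4*I*pi/5))*conj(1) + 1*(3 + 2*exp(-2*I*pi/5) + 2*exp(-4*I*pi/5) + exp(4*I*pi/5) + 3*exp(2*I*pi/5))*conj(1) + 1*(3 + 3*exp(-2*I*pi/5) + exp(-4*I*pi/5) + 2*exp(4*I*pi/5) + 2*exp(2*I*pi/5))*conj(1) + 1*(3 + 2*exp(-4*I*pi/5) + exp(-2*I*pi/5) + 3*exp(4*I*pi/5) + 2*exp(2*I*pi/5))*conj(1)]
      = (1/5)[(11) + (3 + 2*exp(-2*I*pi/5) + 3*exp(-4*I*pi/5) + exp(2*I*pi/5) + 2*exp(4*I*pi/5)) + (3 + 2*exp(-2*I*pi/5) + 2*exp(-4*I*pi/5) + exp(4*I*pi/5) + 3*exp(2*I*pi/5)) + (3 + 3*exp(-2*I*pi/5) + exp(-4*I*pi/5) + 2*exp(4*I*pi/5) + 2*exp(2*I*pi/5)) + (3 + 2*exp(-4*I*pi/5) + exp(-2*I*pi/5) + 3*exp(4*I*pi/5) + 2*exp(2*I*pi/5))] = 15/5 = 3
  <chi_rho, chi_1> = (1/5)[1*(11)*conj(1) + 1*(3 + 2*exp(-2*I*pi/5) + 3*exp(-4*I*pi/5) + exp(2*I*pi/5) + 2*exp(4*I*pi/5))*conj(exp(2*I*pi/5)) + 1*(3 + 2*exp(-2*I*pi/5) + 2*exp(-4*I*pi/5) + exp(4*I*pi/5) + 3*exp(2*I*pi/5))*conj(exp(4*I*pi/5)) + 1*(3 + 3*exp(-2*I*pi/5) + exp(-4*I*pi/5) + 2*exp(4*I*pi/5) + 2*exp(2*I*pi/5))*conj(exp(-4*I*pi/5)) + 1*(3 + 2*exp(-4*I*pi/5) + exp(-2*I*pi/5) + 3*exp(4*I*pi/5) + 2*exp(2*I*pi/5))*conj(exp(-2*I*pi/5))]
      = (1/5)[(11) + (1 + 3*exp(-2*I*pi/5) + 2*exp(-4*I*pi/5) + 3*exp(4*I*pi/5) + 2*exp(2*I*pi/5)) + (1 + 3*exp(-2*I*pi/5) + 3*exp(-4*I*pi/5) + 2*exp(4*I*pi/5) + 2*exp(2*I*pi/5)) + (1 + 2*exp(-2*I*pi/5) + 2*exp(-4*I*pi/5) + 3*exp(4*I*pi/5) + 3*exp(2*I*pi/5)) + (1 + 2*exp(-2*I*pi/5) + 3*exp(-4*I*pi/5) + 2*exp(4*I*pi/5) + 3*exp(2*I*pi/5))] = 5/5 = 1
  <chi_rho, chi_2> = (1/5)[1*(11)*conj(1) + 1*(3 + 2*exp(-2*I*pi/5) + 3*exp(-4*I*pi/5) + exp(2*I*pi/5) + 2*exp(4*I*pi/5))*conj(exp(4*I*pi/5)) + 1*(3 + 2*exp(-2*I*pi/5) + 2*exp(-4*I*pi/5) + exp(4*I*pi/5) + 3*exp(2*I*pi/5))*conj(exp(-2*I*pi/5)) + 1*(3 + 3*exp(-2*I*pi/5) + exp(-4*I*pi/5) + 2*exp(4*I*pi/5) + 2*exp(2*I*pi/5))*conj(exp(2*I*pi/5)) + 1*(3 + 2*exp(-4*I*pi/5) + exp(-2*I*pi/5) + 3*exp(4*I*pi/5) + 2*exp(2*I*pi/5))*conj(exp(-4*I*pi/5))]
      = (1/5)[(11) + (2 + 3*exp(-4*I*pi/5) + exp(-2*I*pi/5) + 2*exp(4*I*pi/5) + 3*exp(2*I*pi/5)) + (2 + 2*exp(-2*I*pi/5) + exp(-4*I*pi/5) + 3*exp(4*I*pi/5) + 3*exp(2*I*pi/5)) + (2 + 3*exp(-2*I*pi/5) + 3*exp(-4*I*pi/5) + exp(4*I*pi/5) + 2*exp(2*I*pi/5)) + (2 + 3*exp(-2*I*pi/5) + 2*exp(-4*I*pi/5) + exp(2*I*pi/5) + 3*exp(4*I*pi/5))] = 10/5 = 2
  <chi_rho, chi_3> = (1/5)[1*(11)*conj(1) + 1*(3 + 2*exp(-2*I*pi/5) + 3*exp(-4*I*pi/5) + exp(2*I*pi/5) + 2*exp(4*I*pi/5))*conj(exp(-4*I*pi/5)) + 1*(3 + 2*exp(-2*I*pi/5) + 2*exp(-4*I*pi/5) + exp(4*I*pi/5) + 3*exp(2*I*pi/5))*conj(exp(2*I*pi/5)) + 1*(3 + 3*exp(-2*I*pi/5) + exp(-4*I*pi/5) + 2*exp(4*I*pi/5) + 2*exp(2*I*pi/5))*conj(exp(-2*I*pi/5)) + 1*(3 + 2*exp(-4*I*pi/5) + exp(-2*I*pi/5) + 3*exp(4*I*pi/5) + 2*exp(2*I*pi/5))*conj(exp(4*I*pi/5))]
      = (1/5)[(11) + (3 + 2*exp(-2*I*pi/5) + exp(-4*I*pi/5) + 3*exp(4*I*pi/5) + 2*exp(2*I*pi/5)) + (3 + 3*exp(-2*I*pi/5) + 2*exp(-4*I*pi/5) + exp(2*I*pi/5) + 2*exp(4*I*pi/5)) + (3 + 2*exp(-4*I*pi/5) + exp(-2*I*pi/5) + 2*exp(4*I*pi/5) + 3*exp(2*I*pi/5)) + (3 + 2*exp(-2*I*pi/5) + 3*exp(-4*I*pi/5) + exp(4*I*pi/5) + 2*exp(2*I*pi/5))] = 15/5 = 3
  <chi_rho, chi_4> = (1/5)[1*(11)*conj(1) + 1*(3 + 2*exp(-2*I*pi/5) + 3*exp(-4*I*pi/5) + exp(2*I*pi/5) + 2*exp(4*I*pi/5))*conj(exp(-2*I*pi/5)) + 1*(3 + 2*exp(-2*I*pi/5) + 2*exp(-4*I*pi/5) + exp(4*I*pi/5) + 3*exp(2*I*pi/5))*conj(exp(-4*I*pi/5)) + 1*(3 + 3*exp(-2*I*pi/5) + exp(-4*I*pi/5) + 2*exp(4*I*pi/5) + 2*exp(2*I*pi/5))*conj(exp(4*I*pi/5)) + 1*(3 + 2*exp(-4*I*pi/5) + exp(-2*I*pi/5) + 3*exp(4*I*pi/5) + 2*exp(2*I*pi/5))*conj(exp(2*I*pi/5))]
      = (1/5)[(11) + (2 + 3*exp(-2*I*pi/5) + 2*exp(-4*I*pi/5) + exp(4*I*pi/5) + 3*exp(2*I*pi/5)) + (2 + 3*exp(-4*I*pi/5) + exp(-2*I*pi/5) + 3*exp(4*I*pi/5) + 2*exp(2*I*pi/5)) + (2 + 2*exp(-2*I*pi/5) + 3*exp(-4*I*pi/5) + exp(2*I*pi/5) + 3*exp(4*I*pi/5)) + (2 + 3*exp(-2*I*pi/5) + exp(-4*I*pi/5) + 2*exp(4*I*pi/5) + 3*exp(2*I*pi/5))] = 10/5 = 2
(Exp terms are combined using exp(i*s)*conj(exp(i*t)) = exp(i*(s-t)), and sums of them are collapsed using the identity that for every m > 1 the m distinct m-th roots of unity sum to 0, e.g. 1 + exp(2*I*pi/3) + exp(-2*I*pi/3) = 0.)
Dimension check: dim(rho) = sum (mult * dim) = 3*1 + 1*1 + 2*1 + 3*1 + 2*1 = 11 = chi_rho(e) = 11.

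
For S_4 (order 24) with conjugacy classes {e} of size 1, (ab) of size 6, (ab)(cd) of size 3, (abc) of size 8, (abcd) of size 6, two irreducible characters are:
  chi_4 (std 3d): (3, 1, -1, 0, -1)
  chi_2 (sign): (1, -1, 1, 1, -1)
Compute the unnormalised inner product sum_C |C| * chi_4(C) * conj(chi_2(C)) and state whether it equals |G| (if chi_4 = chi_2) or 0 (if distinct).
Sum = 0; so <chi_4, chi_2> = 0 (distinct irreducibles are orthogonal).

Working: Compute term by term over conjugacy classes (|C| * chi_4(C) * conj(chi_2(C))):
  1*(3)*conj(1) + 6*(1)*conj(-1) + 3*(-1)*conj(1) + 8*(0)*conj(1) + 6*(-1)*conj(-1)
  = (3) + (-6) + (-3) + (0) + (6)
  = 0.
Dividing by |G| = 24 gives 0/24 = 0, matching the row-orthogonality relation <chi_4, chi_2> = [chi_4 = chi_2].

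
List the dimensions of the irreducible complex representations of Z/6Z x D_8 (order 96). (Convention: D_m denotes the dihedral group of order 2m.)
Dimensions: 1, 1, 1, 1, 1, 1, 1, 1, 1, 1, 1, 1, 1, 1, 1, 1, 1, 1, 1, 1, 1, 1, 1, 1, 2, 2, 2, 2, 2, 2, 2, 2, 2, 2, 2, 2, 2, 2, 2, 2, 2, 2

Working: There are 42 irreducibles (= number of conjugacy classes). Their dimensions d_i satisfy sum d_i^2 = |G| = 96: 1 + 1 + 1 + 1 + 1 + 1 + 1 + 1 + 1 + 1 + 1 + 1 + 1 + 1 + 1 + 1 + 1 + 1 + 1 + 1 + 1 + 1 + 1 + 1 + 4 + 4 + 4 + 4 + 4 + 4 + 4 + 4 + 4 + 4 + 4 + 4 + 4 + 4 + 4 + 4 + 4 + 4 = 96. (For the product with Z/6Z: each of the 6 1-dim characters of Z/6Z tensors with each irrep of D_8, giving 6 copies of each D_8-dimension.)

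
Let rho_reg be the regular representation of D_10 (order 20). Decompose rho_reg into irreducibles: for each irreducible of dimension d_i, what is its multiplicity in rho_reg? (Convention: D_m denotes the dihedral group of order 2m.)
Each irreducible V_i of dimension d_i appears with multiplicity d_i, i.e. rho_reg = (direct sum over all irreducibles V_i) d_i V_i. The irreducible dimensions for D_10 are 1, 1, 1, 1, 2, 2, 2, 2: 4 irreducibles of dimension 1, each with multiplicity 1; 4 irreducibles of dimension 2, each with multiplicity 2. Total dimension 4*1*1 + 4*2*2 = 20 = |G|.

Argument: General theorem: in the regular representation of a finite group G, each irreducible appears with multiplicity equal to its dimension. Check: dim(rho_reg) = sum d_i^2 = 1 + 1 + 1 + 1 + 4 + 4 + 4 + 4 = 20 = |G|.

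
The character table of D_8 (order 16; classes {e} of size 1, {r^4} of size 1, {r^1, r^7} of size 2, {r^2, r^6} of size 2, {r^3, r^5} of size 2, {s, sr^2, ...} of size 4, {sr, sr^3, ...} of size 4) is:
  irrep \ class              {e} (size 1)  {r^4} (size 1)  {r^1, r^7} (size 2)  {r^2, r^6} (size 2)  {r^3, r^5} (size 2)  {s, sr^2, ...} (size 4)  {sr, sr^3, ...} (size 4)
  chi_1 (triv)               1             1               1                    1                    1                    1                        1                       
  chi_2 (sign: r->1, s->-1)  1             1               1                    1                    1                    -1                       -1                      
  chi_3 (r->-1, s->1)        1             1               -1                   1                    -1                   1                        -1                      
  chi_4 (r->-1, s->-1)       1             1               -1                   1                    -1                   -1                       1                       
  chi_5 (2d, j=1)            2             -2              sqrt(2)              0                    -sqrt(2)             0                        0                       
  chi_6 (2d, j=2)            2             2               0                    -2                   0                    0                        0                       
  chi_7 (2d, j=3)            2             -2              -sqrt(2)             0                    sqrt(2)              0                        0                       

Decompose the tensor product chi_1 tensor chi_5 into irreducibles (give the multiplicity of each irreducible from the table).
chi_1 tensor chi_5 = chi_5 (all other irreducibles have multiplicity 0).

Proof sketch: The character of a tensor product is the pointwise product (chi_1 * chi_5)(C) = chi_1(C) * chi_5(C):
  {e}: (1)*(2), {r^4}: (1)*(-2), {r^1, r^7}: (1)*(sqrt(2)), {r^2, r^6}: (1)*(0), {r^3, r^5}: (1)*(-sqrt(2)), {s, sr^2, ...}: (1)*(0), {sr, sr^3, ...}: (1)*(0)
so (chi_1 * chi_5) takes values
  {e} -> 2, {r^4} -> -2, {r^1, r^7} -> sqrt(2), {r^2, r^6} -> 0, {r^3, r^5} -> -sqrt(2), {s, sr^2, ...} -> 0, {sr, sr^3, ...} -> 0.
Now take the inner product of this character with each irreducible chi from the table, <chi_1*chi_5, chi> = (1/16) sum_C |C| (chi_1*chi_5)(C) conj(chi(C)):
  <chi_1*chi_5, chi_1> = (1/16)[1*(2)*conj(1) + 1*(-2)*conj(1) + 2*(sqrt(2))*conj(1) + 2*(0)*conj(1) + 2*(-sqrt(2))*conj(1) + 4*(0)*conj(1) + 4*(0)*conj(1)]
      = (1/16)[(2) + (-2) + (2*sqrt(2)) + (0) + (-2*sqrt(2)) + (0) + (0)] = 0/16 = 0
  <chi_1*chi_5, chi_2> = (1/16)[1*(2)*conj(1) + 1*(-2)*conj(1) + 2*(sqrt(2))*conj(1) + 2*(0)*conj(1) + 2*(-sqrt(2))*conj(1) + 4*(0)*conj(-1) + 4*(0)*conj(-1)]
      = (1/16)[(2) + (-2) + (2*sqrt(2)) + (0) + (-2*sqrt(2)) + (0) + (0)] = 0/16 = 0
  <chi_1*chi_5, chi_3> = (1/16)[1*(2)*conj(1) + 1*(-2)*conj(1) + 2*(sqrt(2))*conj(-1) + 2*(0)*conj(1) + 2*(-sqrt(2))*conj(-1) + 4*(0)*conj(1) + 4*(0)*conj(-1)]
      = (1/16)[(2) + (-2) + (-2*sqrt(2)) + (0) + (2*sqrt(2)) + (0) + (0)] = 0/16 = 0
  <chi_1*chi_5, chi_4> = (1/16)[1*(2)*conj(1) + 1*(-2)*conj(1) + 2*(sqrt(2))*conj(-1) + 2*(0)*conj(1) + 2*(-sqrt(2))*conj(-1) + 4*(0)*conj(-1) + 4*(0)*conj(1)]
      = (1/16)[(2) + (-2) + (-2*sqrt(2)) + (0) + (2*sqrt(2)) + (0) + (0)] = 0/16 = 0
  <chi_1*chi_5, chi_5> = (1/16)[1*(2)*conj(2) + 1*(-2)*conj(-2) + 2*(sqrt(2))*conj(sqrt(2)) + 2*(0)*conj(0) + 2*(-sqrt(2))*conj(-sqrt(2)) + 4*(0)*conj(0) + 4*(0)*conj(0)]
      = (1/16)[(4) + (4) + (4) + (0) + (4) + (0) + (0)] = 16/16 = 1
  <chi_1*chi_5, chi_6> = (1/16)[1*(2)*conj(2) + 1*(-2)*conj(2) + 2*(sqrt(2))*conj(0) + 2*(0)*conj(-2) + 2*(-sqrt(2))*conj(0) + 4*(0)*conj(0) + 4*(0)*conj(0)]
      = (1/16)[(4) + (-4) + (0) + (0) + (0) + (0) + (0)] = 0/16 = 0
  <chi_1*chi_5, chi_7> = (1/16)[1*(2)*conj(2) + 1*(-2)*conj(-2) + 2*(sqrt(2))*conj(-sqrt(2)) + 2*(0)*conj(0) + 2*(-sqrt(2))*conj(sqrt(2)) + 4*(0)*conj(0) + 4*(0)*conj(0)]
      = (1/16)[(4) + (4) + (-4) + (0) + (-4) + (0) + (0)] = 0/16 = 0
Hence the multiplicities are chi_5: 1. Dimension check: dim(chi_1)*dim(chi_5) = 1*2 = 2 and sum (mult * dim) = 1*2 = 2.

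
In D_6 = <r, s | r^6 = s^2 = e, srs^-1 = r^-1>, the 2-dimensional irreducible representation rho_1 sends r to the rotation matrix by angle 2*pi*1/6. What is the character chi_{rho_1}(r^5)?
chi_{rho_1}(r^5) = 2*cos(2*pi*1*5/6) = 1

rho_1(r^5) is rotation by angle 2*pi*1*5/6, whose trace is 2*cos(2*pi*1*5/6) = 1.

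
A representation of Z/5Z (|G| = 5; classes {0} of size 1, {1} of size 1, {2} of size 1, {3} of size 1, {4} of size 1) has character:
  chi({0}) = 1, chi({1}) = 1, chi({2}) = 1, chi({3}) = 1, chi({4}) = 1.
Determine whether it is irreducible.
Irreducible: <chi, chi> = 1.

Explanation: <chi, chi> = (1/|G|) sum_C |C| * |chi(C)|^2 = (1/5)[1*|1|^2 + 1*|1|^2 + 1*|1|^2 + 1*|1|^2 + 1*|1|^2]
  = (1/5)[(1) + (1) + (1) + (1) + (1)] = 5/5 = 1.
(Exp terms are combined using exp(i*s)*conj(exp(i*t)) = exp(i*(s-t)), and sums of them are collapsed using the identity that for every m > 1 the m distinct m-th roots of unity sum to 0, e.g. 1 + exp(2*I*pi/3) + exp(-2*I*pi/3) = 0.)
A character is irreducible iff <chi, chi> = 1, so this representation is irreducible.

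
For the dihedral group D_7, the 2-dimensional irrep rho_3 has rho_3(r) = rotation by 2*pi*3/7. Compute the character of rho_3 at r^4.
chi_{rho_3}(r^4) = 2*cos(2*pi*3*4/7) = -2*cos(3*pi/7)

rho_3(r^4) is rotation by angle 2*pi*3*4/7, whose trace is 2*cos(2*pi*3*4/7) = -2*cos(3*pi/7).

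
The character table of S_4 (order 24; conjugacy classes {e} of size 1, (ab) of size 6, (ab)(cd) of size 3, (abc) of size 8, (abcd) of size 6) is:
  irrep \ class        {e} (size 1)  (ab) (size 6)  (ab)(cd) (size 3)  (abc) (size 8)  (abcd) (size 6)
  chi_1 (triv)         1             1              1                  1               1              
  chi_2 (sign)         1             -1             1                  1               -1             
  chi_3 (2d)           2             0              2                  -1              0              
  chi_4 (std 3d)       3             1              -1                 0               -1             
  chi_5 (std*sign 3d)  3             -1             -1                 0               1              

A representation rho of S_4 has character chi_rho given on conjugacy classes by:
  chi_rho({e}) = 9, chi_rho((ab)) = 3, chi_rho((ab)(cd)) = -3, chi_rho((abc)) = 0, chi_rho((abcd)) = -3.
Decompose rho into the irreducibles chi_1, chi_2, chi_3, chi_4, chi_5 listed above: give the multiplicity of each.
Multiplicities: chi_1: 0, chi_2: 0, chi_3: 0, chi_4: 3, chi_5: 0.

Argument: Use <chi_rho, chi> = (1/|G|) sum_C |C| * chi_rho(C) * conj(chi(C)) with |G| = 24 for each irreducible chi in the table:
  <chi_rho, chi_1> = (1/24)[1*(9)*conj(1) + 6*(3)*conj(1) + 3*(-3)*conj(1) + 8*(0)*conj(1) + 6*(-3)*conj(1)]
      = (1/24)[(9) + (18) + (-9) + (0) + (-18)] = 0/24 = 0
  <chi_rho, chi_2> = (1/24)[1*(9)*conj(1) + 6*(3)*conj(-1) + 3*(-3)*conj(1) + 8*(0)*conj(1) + 6*(-3)*conj(-1)]
      = (1/24)[(9) + (-18) + (-9) + (0) + (18)] = 0/24 = 0
  <chi_rho, chi_3> = (1/24)[1*(9)*conj(2) + 6*(3)*conj(0) + 3*(-3)*conj(2) + 8*(0)*conj(-1) + 6*(-3)*conj(0)]
      = (1/24)[(18) + (0) + (-18) + (0) + (0)] = 0/24 = 0
  <chi_rho, chi_4> = (1/24)[1*(9)*conj(3) + 6*(3)*conj(1) + 3*(-3)*conj(-1) + 8*(0)*conj(0) + 6*(-3)*conj(-1)]
      = (1/24)[(27) + (18) + (9) + (0) + (18)] = 72/24 = 3
  <chi_rho, chi_5> = (1/24)[1*(9)*conj(3) + 6*(3)*conj(-1) + 3*(-3)*conj(-1) + 8*(0)*conj(0) + 6*(-3)*conj(1)]
      = (1/24)[(27) + (-18) + (9) + (0) + (-18)] = 0/24 = 0
Dimension check: dim(rho) = sum (mult * dim) = 0*1 + 0*1 + 0*2 + 3*3 + 0*3 = 9 = chi_rho(e) = 9.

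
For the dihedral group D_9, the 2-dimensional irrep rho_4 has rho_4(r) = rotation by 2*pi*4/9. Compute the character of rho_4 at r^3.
chi_{rho_4}(r^3) = 2*cos(2*pi*4*3/9) = -1

rho_4(r^3) is rotation by angle 2*pi*4*3/9, whose trace is 2*cos(2*pi*4*3/9) = -1.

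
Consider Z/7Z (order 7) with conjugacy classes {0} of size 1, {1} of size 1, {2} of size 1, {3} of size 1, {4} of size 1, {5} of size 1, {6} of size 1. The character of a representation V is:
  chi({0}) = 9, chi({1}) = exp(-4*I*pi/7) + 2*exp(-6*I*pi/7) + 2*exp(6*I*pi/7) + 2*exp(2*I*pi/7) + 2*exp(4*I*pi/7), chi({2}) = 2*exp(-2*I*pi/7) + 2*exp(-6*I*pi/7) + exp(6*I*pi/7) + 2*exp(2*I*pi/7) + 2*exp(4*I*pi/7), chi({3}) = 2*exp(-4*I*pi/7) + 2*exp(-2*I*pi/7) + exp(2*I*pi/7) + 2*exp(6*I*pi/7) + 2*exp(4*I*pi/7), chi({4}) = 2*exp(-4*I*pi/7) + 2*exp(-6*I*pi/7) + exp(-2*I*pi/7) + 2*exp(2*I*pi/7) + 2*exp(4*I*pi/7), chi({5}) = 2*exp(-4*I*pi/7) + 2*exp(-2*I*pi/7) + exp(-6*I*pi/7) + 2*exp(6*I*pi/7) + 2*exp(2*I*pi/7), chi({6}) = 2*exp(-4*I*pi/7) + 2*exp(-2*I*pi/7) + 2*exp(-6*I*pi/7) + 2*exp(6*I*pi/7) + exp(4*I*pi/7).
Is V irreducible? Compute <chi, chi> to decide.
Not irreducible (reducible): <chi, chi> = 17 > 1.

Explanation: <chi, chi> = (1/|G|) sum_C |C| * |chi(C)|^2 = (1/7)[1*|9|^2 + 1*|exp(-4*I*pi/7) + 2*exp(-6*I*pi/7) + 2*exp(6*I*pi/7) + 2*exp(2*I*pi/7) + 2*exp(4*I*pi/7)|^2 + 1*|2*exp(-2*I*pi/7) + 2*exp(-6*I*pi/7) + exp(6*I*pi/7) + 2*exp(2*I*pi/7) + 2*exp(4*I*pi/7)|^2 + 1*|2*exp(-4*I*pi/7) + 2*exp(-2*I*pi/7) + exp(2*I*pi/7) + 2*exp(6*I*pi/7) + 2*exp(4*I*pi/7)|^2 + 1*|2*exp(-4*I*pi/7) + 2*exp(-6*I*pi/7) + exp(-2*I*pi/7) + 2*exp(2*I*pi/7) + 2*exp(4*I*pi/7)|^2 + 1*|2*exp(-4*I*pi/7) + 2*exp(-2*I*pi/7) + exp(-6*I*pi/7) + 2*exp(6*I*pi/7) + 2*exp(2*I*pi/7)|^2 + 1*|2*exp(-4*I*pi/7) + 2*exp(-2*I*pi/7) + 2*exp(-6*I*pi/7) + 2*exp(6*I*pi/7) + exp(4*I*pi/7)|^2]
  = (1/7)[(81) + (17 + 14*exp(-2*I*pi/7) + 10*exp(-4*I*pi/7) + 8*exp(-6*I*pi/7) + 8*exp(6*I*pi/7) + 10*exp(4*I*pi/7) + 14*exp(2*I*pi/7)) + (17 + 14*exp(-4*I*pi/7) + 8*exp(-2*I*pi/7) + 10*exp(-6*I*pi/7) + 10*exp(6*I*pi/7) + 8*exp(2*I*pi/7) + 14*exp(4*I*pi/7)) + (17 + 10*exp(-2*I*pi/7) + 8*exp(-4*I*pi/7) + 14*exp(-6*I*pi/7) + 14*exp(6*I*pi/7) + 8*exp(4*I*pi/7) + 10*exp(2*I*pi/7)) + (17 + 10*exp(-2*I*pi/7) + 8*exp(-4*I*pi/7) + 14*exp(-6*I*pi/7) + 14*exp(6*I*pi/7) + 8*exp(4*I*pi/7) + 10*exp(2*I*pi/7)) + (17 + 14*exp(-4*I*pi/7) + 8*exp(-2*I*pi/7) + 10*exp(-6*I*pi/7) + 10*exp(6*I*pi/7) + 8*exp(2*I*pi/7) + 14*exp(4*I*pi/7)) + (17 + 14*exp(-2*I*pi/7) + 10*exp(-4*I*pi/7) + 8*exp(-6*I*pi/7) + 8*exp(6*I*pi/7) + 10*exp(4*I*pi/7) + 14*exp(2*I*pi/7))] = 119/7 = 17.
(Exp terms are combined using exp(i*s)*conj(exp(i*t)) = exp(i*(s-t)), and sums of them are collapsed using the identity that for every m > 1 the m distinct m-th roots of unity sum to 0, e.g. 1 + exp(2*I*pi/3) + exp(-2*I*pi/3) = 0.)
A character is irreducible iff <chi, chi> = 1, so this representation is reducible.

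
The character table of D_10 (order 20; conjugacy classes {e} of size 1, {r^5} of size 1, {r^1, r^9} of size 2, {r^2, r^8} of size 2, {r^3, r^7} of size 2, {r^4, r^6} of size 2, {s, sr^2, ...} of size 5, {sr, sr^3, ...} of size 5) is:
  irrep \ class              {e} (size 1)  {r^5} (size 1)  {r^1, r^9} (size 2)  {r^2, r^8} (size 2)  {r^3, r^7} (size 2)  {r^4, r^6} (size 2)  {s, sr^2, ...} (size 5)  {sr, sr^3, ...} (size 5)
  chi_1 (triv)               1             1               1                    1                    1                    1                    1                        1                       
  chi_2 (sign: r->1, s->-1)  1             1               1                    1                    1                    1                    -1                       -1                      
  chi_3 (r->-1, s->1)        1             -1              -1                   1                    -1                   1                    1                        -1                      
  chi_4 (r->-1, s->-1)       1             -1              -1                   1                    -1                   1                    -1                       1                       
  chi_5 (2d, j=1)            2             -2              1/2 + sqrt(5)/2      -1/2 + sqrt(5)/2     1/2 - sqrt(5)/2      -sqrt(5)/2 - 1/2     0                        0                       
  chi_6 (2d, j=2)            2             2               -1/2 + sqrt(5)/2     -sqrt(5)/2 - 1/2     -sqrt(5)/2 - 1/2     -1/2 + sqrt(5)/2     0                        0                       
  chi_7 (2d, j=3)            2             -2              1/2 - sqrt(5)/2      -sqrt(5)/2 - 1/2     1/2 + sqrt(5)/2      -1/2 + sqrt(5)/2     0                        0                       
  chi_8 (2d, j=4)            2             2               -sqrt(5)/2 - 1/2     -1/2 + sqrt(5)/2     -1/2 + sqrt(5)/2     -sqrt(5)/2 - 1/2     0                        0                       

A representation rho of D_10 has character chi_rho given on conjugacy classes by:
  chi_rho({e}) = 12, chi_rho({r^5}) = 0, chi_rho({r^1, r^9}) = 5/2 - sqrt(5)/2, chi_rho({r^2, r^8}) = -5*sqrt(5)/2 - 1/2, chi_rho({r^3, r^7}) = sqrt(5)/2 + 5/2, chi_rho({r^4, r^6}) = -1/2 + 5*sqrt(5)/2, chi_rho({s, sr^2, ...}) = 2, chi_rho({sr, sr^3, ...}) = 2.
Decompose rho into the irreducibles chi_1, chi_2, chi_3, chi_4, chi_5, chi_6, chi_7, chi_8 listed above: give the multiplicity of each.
Multiplicities: chi_1: 2, chi_2: 0, chi_3: 0, chi_4: 0, chi_5: 0, chi_6: 2, chi_7: 3, chi_8: 0.

Working: Use <chi_rho, chi> = (1/|G|) sum_C |C| * chi_rho(C) * conj(chi(C)) with |G| = 20 for each irreducible chi in the table:
  <chi_rho, chi_1> = (1/20)[1*(12)*conj(1) + 1*(0)*conj(1) + 2*(5/2 - sqrt(5)/2)*conj(1) + 2*(-5*sqrt(5)/2 - 1/2)*conj(1) + 2*(sqrt(5)/2 + 5/2)*conj(1) + 2*(-1/2 + 5*sqrt(5)/2)*conj(1) + 5*(2)*conj(1) + 5*(2)*conj(1)]
      = (1/20)[(12) + (0) + (5 - sqrt(5)) + (-5*sqrt(5) - 1) + (sqrt(5) + 5) + (-1 + 5*sqrt(5)) + (10) + (10)] = 40/20 = 2
  <chi_rho, chi_2> = (1/20)[1*(12)*conj(1) + 1*(0)*conj(1) + 2*(5/2 - sqrt(5)/2)*conj(1) + 2*(-5*sqrt(5)/2 - 1/2)*conj(1) + 2*(sqrt(5)/2 + 5/2)*conj(1) + 2*(-1/2 + 5*sqrt(5)/2)*conj(1) + 5*(2)*conj(-1) + 5*(2)*conj(-1)]
      = (1/20)[(12) + (0) + (5 - sqrt(5)) + (-5*sqrt(5) - 1) + (sqrt(5) + 5) + (-1 + 5*sqrt(5)) + (-10) + (-10)] = 0/20 = 0
  <chi_rho, chi_3> = (1/20)[1*(12)*conj(1) + 1*(0)*conj(-1) + 2*(5/2 - sqrt(5)/2)*conj(-1) + 2*(-5*sqrt(5)/2 - 1/2)*conj(1) + 2*(sqrt(5)/2 + 5/2)*conj(-1) + 2*(-1/2 + 5*sqrt(5)/2)*conj(1) + 5*(2)*conj(1) + 5*(2)*conj(-1)]
      = (1/20)[(12) + (0) + (-5 + sqrt(5)) + (-5*sqrt(5) - 1) + (-5 - sqrt(5)) + (-1 + 5*sqrt(5)) + (10) + (-10)] = 0/20 = 0
  <chi_rho, chi_4> = (1/20)[1*(12)*conj(1) + 1*(0)*conj(-1) + 2*(5/2 - sqrt(5)/2)*conj(-1) + 2*(-5*sqrt(5)/2 - 1/2)*conj(1) + 2*(sqrt(5)/2 + 5/2)*conj(-1) + 2*(-1/2 + 5*sqrt(5)/2)*conj(1) + 5*(2)*conj(-1) + 5*(2)*conj(1)]
      = (1/20)[(12) + (0) + (-5 + sqrt(5)) + (-5*sqrt(5) - 1) + (-5 - sqrt(5)) + (-1 + 5*sqrt(5)) + (-10) + (10)] = 0/20 = 0
  <chi_rho, chi_5> = (1/20)[1*(12)*conj(2) + 1*(0)*conj(-2) + 2*(5/2 - sqrt(5)/2)*conj(1/2 + sqrt(5)/2) + 2*(-5*sqrt(5)/2 - 1/2)*conj(-1/2 + sqrt(5)/2) + 2*(sqrt(5)/2 + 5/2)*conj(1/2 - sqrt(5)/2) + 2*(-1/2 + 5*sqrt(5)/2)*conj(-sqrt(5)/2 - 1/2) + 5*(2)*conj(0) + 5*(2)*conj(0)]
      = (1/20)[(24) + (0) + (2*sqrt(5)) + (-12 + 2*sqrt(5)) + (-2*sqrt(5)) + (-12 - 2*sqrt(5)) + (0) + (0)] = 0/20 = 0
  <chi_rho, chi_6> = (1/20)[1*(12)*conj(2) + 1*(0)*conj(2) + 2*(5/2 - sqrt(5)/2)*conj(-1/2 + sqrt(5)/2) + 2*(-5*sqrt(5)/2 - 1/2)*conj(-sqrt(5)/2 - 1/2) + 2*(sqrt(5)/2 + 5/2)*conj(-sqrt(5)/2 - 1/2) + 2*(-1/2 + 5*sqrt(5)/2)*conj(-1/2 + sqrt(5)/2) + 5*(2)*conj(0) + 5*(2)*conj(0)]
      = (1/20)[(24) + (0) + (-5 + 3*sqrt(5)) + (3*sqrt(5) + 13) + (-3*sqrt(5) - 5) + (13 - 3*sqrt(5)) + (0) + (0)] = 40/20 = 2
  <chi_rho, chi_7> = (1/20)[1*(12)*conj(2) + 1*(0)*conj(-2) + 2*(5/2 - sqrt(5)/2)*conj(1/2 - sqrt(5)/2) + 2*(-5*sqrt(5)/2 - 1/2)*conj(-sqrt(5)/2 - 1/2) + 2*(sqrt(5)/2 + 5/2)*conj(1/2 + sqrt(5)/2) + 2*(-1/2 + 5*sqrt(5)/2)*conj(-1/2 + sqrt(5)/2) + 5*(2)*conj(0) + 5*(2)*conj(0)]
      = (1/20)[(24) + (0) + (5 - 3*sqrt(5)) + (3*sqrt(5) + 13) + (5 + 3*sqrt(5)) + (13 - 3*sqrt(5)) + (0) + (0)] = 60/20 = 3
  <chi_rho, chi_8> = (1/20)[1*(12)*conj(2) + 1*(0)*conj(2) + 2*(5/2 - sqrt(5)/2)*conj(-sqrt(5)/2 - 1/2) + 2*(-5*sqrt(5)/2 - 1/2)*conj(-1/2 + sqrt(5)/2) + 2*(sqrt(5)/2 + 5/2)*conj(-1/2 + sqrt(5)/2) + 2*(-1/2 + 5*sqrt(5)/2)*conj(-sqrt(5)/2 - 1/2) + 5*(2)*conj(0) + 5*(2)*conj(0)]
      = (1/20)[(24) + (0) + (-2*sqrt(5)) + (-12 + 2*sqrt(5)) + (2*sqrt(5)) + (-12 - 2*sqrt(5)) + (0) + (0)] = 0/20 = 0
Dimension check: dim(rho) = sum (mult * dim) = 2*1 + 0*1 + 0*1 + 0*1 + 0*2 + 2*2 + 3*2 + 0*2 = 12 = chi_rho(e) = 12.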